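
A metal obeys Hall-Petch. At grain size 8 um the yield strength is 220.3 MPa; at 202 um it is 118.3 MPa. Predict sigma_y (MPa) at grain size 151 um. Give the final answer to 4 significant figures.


sigma_y = sigma0 + k / sqrt(d)
1/sqrt(d1) = 1/sqrt(8e-06) = 353.553;  1/sqrt(d2) = 70.3598
k = (sigma1 - sigma2) / (1/sqrt(d1) - 1/sqrt(d2)) = (220.3 - 118.3) / (353.553 - 70.3598) = 0.360178 MPa*m^0.5
sigma0 = sigma1 - k/sqrt(d1) = 220.3 - 0.360178*353.553 = 92.958 MPa
sigma_y(d3) = 92.958 + 0.360178 / sqrt(1.51e-04) = 122.3 MPa


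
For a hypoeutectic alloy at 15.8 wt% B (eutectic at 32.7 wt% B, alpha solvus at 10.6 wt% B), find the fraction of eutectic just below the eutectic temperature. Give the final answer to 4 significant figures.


f_primary = (C_e - C0) / (C_e - C_alpha_max)
f_primary = (32.7 - 15.8) / (32.7 - 10.6)
f_primary = 0.764706
f_eutectic = 1 - 0.764706 = 0.2353


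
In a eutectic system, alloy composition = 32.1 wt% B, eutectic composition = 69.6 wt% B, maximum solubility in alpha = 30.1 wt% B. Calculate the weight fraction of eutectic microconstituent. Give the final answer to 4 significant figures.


f_primary = (C_e - C0) / (C_e - C_alpha_max)
f_primary = (69.6 - 32.1) / (69.6 - 30.1)
f_primary = 0.949367
f_eutectic = 1 - 0.949367 = 0.05063


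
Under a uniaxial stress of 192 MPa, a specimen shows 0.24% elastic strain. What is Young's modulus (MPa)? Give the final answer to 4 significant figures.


E = sigma / epsilon
epsilon = 0.24% = 2.4e-03
E = 192 / 2.4e-03
E = 80000 MPa


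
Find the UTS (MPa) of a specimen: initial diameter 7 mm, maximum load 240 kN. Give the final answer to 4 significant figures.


A0 = pi*(d/2)^2 = pi*(7/2)^2 = 38.4845 mm^2
UTS = F_max / A0 = 240*1000 / 38.4845
UTS = 6236 MPa


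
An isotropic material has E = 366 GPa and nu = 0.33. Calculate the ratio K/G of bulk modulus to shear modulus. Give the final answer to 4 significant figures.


G = E / (2*(1+nu))
G = 366 / (2*(1+0.33)) = 137.594 GPa
K = E / (3*(1-2*nu))
K = 366 / (3*(1-2*0.33)) = 358.824 GPa
K/G = 358.824 / 137.594 = 2.608


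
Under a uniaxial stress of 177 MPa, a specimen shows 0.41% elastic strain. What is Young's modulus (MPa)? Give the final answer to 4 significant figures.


E = sigma / epsilon
epsilon = 0.41% = 4.1e-03
E = 177 / 4.1e-03
E = 43170 MPa


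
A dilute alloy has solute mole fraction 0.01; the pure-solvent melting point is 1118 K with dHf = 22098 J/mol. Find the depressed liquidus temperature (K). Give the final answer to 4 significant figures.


dT = R*Tm^2*x / dHf
dT = 8.314 * 1118^2 * 0.01 / 22098
dT = 4.70263 K
T_new = 1118 - 4.70263 = 1113 K


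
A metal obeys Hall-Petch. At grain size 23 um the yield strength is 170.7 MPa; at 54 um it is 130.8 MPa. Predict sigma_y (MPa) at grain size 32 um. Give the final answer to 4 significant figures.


sigma_y = sigma0 + k / sqrt(d)
1/sqrt(d1) = 1/sqrt(2.3e-05) = 208.514;  1/sqrt(d2) = 136.083
k = (sigma1 - sigma2) / (1/sqrt(d1) - 1/sqrt(d2)) = (170.7 - 130.8) / (208.514 - 136.083) = 0.550864 MPa*m^0.5
sigma0 = sigma1 - k/sqrt(d1) = 170.7 - 0.550864*208.514 = 55.8369 MPa
sigma_y(d3) = 55.8369 + 0.550864 / sqrt(3.2e-05) = 153.2 MPa


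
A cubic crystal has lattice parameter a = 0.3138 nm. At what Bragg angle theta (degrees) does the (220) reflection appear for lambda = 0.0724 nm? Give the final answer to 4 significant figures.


d = a / sqrt(h^2+k^2+l^2)
d = 0.3138 / sqrt(8) = 0.110945 nm
lambda = 2*d*sin(theta)  =>  sin(theta) = lambda / (2*d)
sin(theta) = 0.0724 / (2 * 0.110945) = 0.326288
theta = 19.04 deg


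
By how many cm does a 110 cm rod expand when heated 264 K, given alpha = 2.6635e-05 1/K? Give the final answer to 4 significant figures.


dL = L0 * alpha * dT
dL = 110 * 2.6635e-05 * 264
dL = 0.7735 cm


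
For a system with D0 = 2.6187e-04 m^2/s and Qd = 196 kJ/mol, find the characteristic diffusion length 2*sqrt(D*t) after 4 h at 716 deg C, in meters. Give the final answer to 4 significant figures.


Step 1: D = D0 * exp(-Qd/(R*T))
T = 989.15 K
D = 2.6187e-04 * exp(-196e3 / (8.314 * 989.15)) = 1.16794e-14 m^2/s
Step 2: L = 2*sqrt(D*t)
t = 4 h = 14400 s
L = 2*sqrt(1.16794e-14 * 14400) = 2.594e-05 m


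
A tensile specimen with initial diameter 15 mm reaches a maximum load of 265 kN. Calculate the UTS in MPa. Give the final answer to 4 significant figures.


A0 = pi*(d/2)^2 = pi*(15/2)^2 = 176.715 mm^2
UTS = F_max / A0 = 265*1000 / 176.715
UTS = 1500 MPa


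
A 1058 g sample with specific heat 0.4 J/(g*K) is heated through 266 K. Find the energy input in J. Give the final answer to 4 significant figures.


Q = m * cp * dT
Q = 1058 * 0.4 * 266
Q = 112600 J


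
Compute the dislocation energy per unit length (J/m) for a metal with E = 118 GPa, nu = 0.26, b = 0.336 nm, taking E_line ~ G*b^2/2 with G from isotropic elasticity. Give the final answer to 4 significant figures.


Step 1: G = E / (2*(1+nu))
G = 118 / (2*(1+0.26)) = 46.8254 GPa = 4.68254e+10 Pa
Step 2: E_line = G*b^2/2
b = 0.336 nm = 3.36e-10 m
E_line = 0.5 * 4.68254e+10 * (3.36e-10)^2 = 2.643e-09 J/m


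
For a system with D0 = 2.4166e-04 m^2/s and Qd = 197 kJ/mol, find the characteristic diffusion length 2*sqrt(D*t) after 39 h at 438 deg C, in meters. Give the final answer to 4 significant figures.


Step 1: D = D0 * exp(-Qd/(R*T))
T = 711.15 K
D = 2.4166e-04 * exp(-197e3 / (8.314 * 711.15)) = 8.18174e-19 m^2/s
Step 2: L = 2*sqrt(D*t)
t = 39 h = 140400 s
L = 2*sqrt(8.18174e-19 * 140400) = 6.779e-07 m


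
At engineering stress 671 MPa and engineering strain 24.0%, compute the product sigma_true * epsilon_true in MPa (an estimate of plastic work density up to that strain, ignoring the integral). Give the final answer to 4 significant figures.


sigma_true = sigma_eng * (1 + epsilon_eng)
sigma_true = 671 * (1 + 0.24) = 832.04 MPa
epsilon_true = ln(1 + epsilon_eng)
epsilon_true = ln(1 + 0.24) = 0.215111
sigma_true * epsilon_true = 832.04 * 0.215111 = 179 MPa


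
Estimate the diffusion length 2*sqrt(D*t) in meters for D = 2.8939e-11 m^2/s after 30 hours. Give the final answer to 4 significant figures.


t = 30 hr = 108000 s
Diffusion length = 2*sqrt(D*t)
= 2*sqrt(2.8939e-11 * 108000)
= 3.536e-03 m


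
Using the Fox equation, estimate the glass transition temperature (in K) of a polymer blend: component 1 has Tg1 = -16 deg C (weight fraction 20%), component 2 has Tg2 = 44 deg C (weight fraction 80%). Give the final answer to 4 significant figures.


1/Tg = w1/Tg1 + w2/Tg2 (in Kelvin)
Tg1 = 257.15 K, Tg2 = 317.15 K
1/Tg = 0.2/257.15 + 0.8/317.15
Tg = 303 K


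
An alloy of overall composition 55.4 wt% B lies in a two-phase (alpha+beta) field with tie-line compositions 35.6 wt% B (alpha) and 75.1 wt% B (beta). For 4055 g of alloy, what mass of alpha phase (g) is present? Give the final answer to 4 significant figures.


f_alpha = (C_beta - C0) / (C_beta - C_alpha)
f_alpha = (75.1 - 55.4) / (75.1 - 35.6) = 0.498734
m_alpha = f_alpha * m_total = 0.498734 * 4055 = 2022 g


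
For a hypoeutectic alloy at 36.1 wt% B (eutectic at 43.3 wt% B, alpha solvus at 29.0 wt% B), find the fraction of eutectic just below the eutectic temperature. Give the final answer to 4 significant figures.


f_primary = (C_e - C0) / (C_e - C_alpha_max)
f_primary = (43.3 - 36.1) / (43.3 - 29.0)
f_primary = 0.503497
f_eutectic = 1 - 0.503497 = 0.4965


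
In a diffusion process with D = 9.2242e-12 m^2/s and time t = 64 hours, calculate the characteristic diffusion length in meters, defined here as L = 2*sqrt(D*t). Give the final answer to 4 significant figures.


t = 64 hr = 230400 s
Diffusion length = 2*sqrt(D*t)
= 2*sqrt(9.2242e-12 * 230400)
= 2.916e-03 m


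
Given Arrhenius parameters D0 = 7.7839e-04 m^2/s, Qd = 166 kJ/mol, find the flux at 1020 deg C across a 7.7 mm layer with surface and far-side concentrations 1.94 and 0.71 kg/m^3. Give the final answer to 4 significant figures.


Step 1: D = D0 * exp(-Qd/(R*T))
T = 1020 + 273.15 = 1293.15 K
D = 7.7839e-04 * exp(-166e3 / (8.314 * 1293.15)) = 1.53342e-10 m^2/s
Step 2: J = D * (C1 - C2) / dx
J = 1.53342e-10 * (1.94 - 0.71) / 7.7e-03
J = 2.449e-08 kg/(m^2*s)


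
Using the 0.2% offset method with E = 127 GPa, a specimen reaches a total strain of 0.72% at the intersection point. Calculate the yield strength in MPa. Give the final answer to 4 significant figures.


Offset strain = 0.002
Elastic strain at yield = total_strain - offset = 7.2e-03 - 0.002 = 5.2e-03
sigma_y = E * elastic_strain = 127000 * 5.2e-03
sigma_y = 660.4 MPa


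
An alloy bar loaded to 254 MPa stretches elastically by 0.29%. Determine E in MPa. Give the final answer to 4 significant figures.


E = sigma / epsilon
epsilon = 0.29% = 2.9e-03
E = 254 / 2.9e-03
E = 87590 MPa


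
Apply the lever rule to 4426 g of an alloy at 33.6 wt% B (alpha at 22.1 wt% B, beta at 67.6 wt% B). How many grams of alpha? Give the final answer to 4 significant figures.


f_alpha = (C_beta - C0) / (C_beta - C_alpha)
f_alpha = (67.6 - 33.6) / (67.6 - 22.1) = 0.747253
m_alpha = f_alpha * m_total = 0.747253 * 4426 = 3307 g


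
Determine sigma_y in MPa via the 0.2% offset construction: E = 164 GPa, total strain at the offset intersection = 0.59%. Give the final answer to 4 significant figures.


Offset strain = 0.002
Elastic strain at yield = total_strain - offset = 5.9e-03 - 0.002 = 3.9e-03
sigma_y = E * elastic_strain = 164000 * 3.9e-03
sigma_y = 639.6 MPa


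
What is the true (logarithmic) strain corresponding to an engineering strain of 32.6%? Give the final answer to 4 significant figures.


epsilon_true = ln(1 + epsilon_eng)
epsilon_true = ln(1 + 0.326)
epsilon_true = 0.2822


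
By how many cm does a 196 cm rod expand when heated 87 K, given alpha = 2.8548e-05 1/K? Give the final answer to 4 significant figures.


dL = L0 * alpha * dT
dL = 196 * 2.8548e-05 * 87
dL = 0.4868 cm


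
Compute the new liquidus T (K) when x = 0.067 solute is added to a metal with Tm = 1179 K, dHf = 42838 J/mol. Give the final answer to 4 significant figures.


dT = R*Tm^2*x / dHf
dT = 8.314 * 1179^2 * 0.067 / 42838
dT = 18.0752 K
T_new = 1179 - 18.0752 = 1161 K


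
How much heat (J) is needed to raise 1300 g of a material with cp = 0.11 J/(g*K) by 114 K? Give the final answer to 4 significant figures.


Q = m * cp * dT
Q = 1300 * 0.11 * 114
Q = 16300 J


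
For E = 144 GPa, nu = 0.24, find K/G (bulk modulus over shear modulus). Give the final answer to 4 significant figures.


G = E / (2*(1+nu))
G = 144 / (2*(1+0.24)) = 58.0645 GPa
K = E / (3*(1-2*nu))
K = 144 / (3*(1-2*0.24)) = 92.3077 GPa
K/G = 92.3077 / 58.0645 = 1.59


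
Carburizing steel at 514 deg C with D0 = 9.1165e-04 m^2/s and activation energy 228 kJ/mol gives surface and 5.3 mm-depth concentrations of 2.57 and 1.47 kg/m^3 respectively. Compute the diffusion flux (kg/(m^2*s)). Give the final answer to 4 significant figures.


Step 1: D = D0 * exp(-Qd/(R*T))
T = 514 + 273.15 = 787.15 K
D = 9.1165e-04 * exp(-228e3 / (8.314 * 787.15)) = 6.75127e-19 m^2/s
Step 2: J = D * (C1 - C2) / dx
J = 6.75127e-19 * (2.57 - 1.47) / 5.3e-03
J = 1.401e-16 kg/(m^2*s)


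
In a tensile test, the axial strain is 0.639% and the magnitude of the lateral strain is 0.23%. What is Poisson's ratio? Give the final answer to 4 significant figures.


nu = -epsilon_lat / epsilon_axial
Lateral strain is contraction (negative), so using magnitudes:
nu = 0.23 / 0.639
nu = 0.3599


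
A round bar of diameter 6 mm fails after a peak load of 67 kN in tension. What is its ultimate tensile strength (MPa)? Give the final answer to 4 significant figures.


A0 = pi*(d/2)^2 = pi*(6/2)^2 = 28.2743 mm^2
UTS = F_max / A0 = 67*1000 / 28.2743
UTS = 2370 MPa


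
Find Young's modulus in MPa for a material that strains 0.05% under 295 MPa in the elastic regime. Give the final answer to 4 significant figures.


E = sigma / epsilon
epsilon = 0.05% = 5e-04
E = 295 / 5e-04
E = 590000 MPa


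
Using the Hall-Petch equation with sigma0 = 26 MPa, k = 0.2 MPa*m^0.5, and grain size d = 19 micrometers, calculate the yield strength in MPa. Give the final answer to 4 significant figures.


sigma_y = sigma0 + k / sqrt(d)
d = 19 um = 1.9e-05 m
sigma_y = 26 + 0.2 / sqrt(1.9e-05)
sigma_y = 71.88 MPa


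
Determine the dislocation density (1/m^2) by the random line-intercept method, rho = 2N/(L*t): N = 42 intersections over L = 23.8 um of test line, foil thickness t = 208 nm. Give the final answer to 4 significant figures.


rho = 2N / (L * t)
L = 23.8 um = 2.38e-05 m, t = 208 nm = 2.08e-07 m
rho = 2 * 42 / (2.38e-05 * 2.08e-07)
rho = 1.697e+13 1/m^2


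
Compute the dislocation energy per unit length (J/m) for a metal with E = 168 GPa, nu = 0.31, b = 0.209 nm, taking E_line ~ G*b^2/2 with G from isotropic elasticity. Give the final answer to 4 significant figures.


Step 1: G = E / (2*(1+nu))
G = 168 / (2*(1+0.31)) = 64.1221 GPa = 6.41221e+10 Pa
Step 2: E_line = G*b^2/2
b = 0.209 nm = 2.09e-10 m
E_line = 0.5 * 6.41221e+10 * (2.09e-10)^2 = 1.4e-09 J/m


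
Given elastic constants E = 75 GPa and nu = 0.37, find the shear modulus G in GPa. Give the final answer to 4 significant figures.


G = E / (2*(1+nu))
G = 75 / (2*(1+0.37))
G = 27.37 GPa


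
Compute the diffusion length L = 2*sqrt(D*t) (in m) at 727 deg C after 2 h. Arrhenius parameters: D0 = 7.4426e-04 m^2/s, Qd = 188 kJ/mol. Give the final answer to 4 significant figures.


Step 1: D = D0 * exp(-Qd/(R*T))
T = 1000.15 K
D = 7.4426e-04 * exp(-188e3 / (8.314 * 1000.15)) = 1.1291e-13 m^2/s
Step 2: L = 2*sqrt(D*t)
t = 2 h = 7200 s
L = 2*sqrt(1.1291e-13 * 7200) = 5.702e-05 m


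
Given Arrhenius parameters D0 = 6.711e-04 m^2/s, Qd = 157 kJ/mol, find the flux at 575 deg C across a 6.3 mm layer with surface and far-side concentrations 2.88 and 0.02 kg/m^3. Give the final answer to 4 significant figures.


Step 1: D = D0 * exp(-Qd/(R*T))
T = 575 + 273.15 = 848.15 K
D = 6.711e-04 * exp(-157e3 / (8.314 * 848.15)) = 1.43664e-13 m^2/s
Step 2: J = D * (C1 - C2) / dx
J = 1.43664e-13 * (2.88 - 0.02) / 6.3e-03
J = 6.522e-11 kg/(m^2*s)


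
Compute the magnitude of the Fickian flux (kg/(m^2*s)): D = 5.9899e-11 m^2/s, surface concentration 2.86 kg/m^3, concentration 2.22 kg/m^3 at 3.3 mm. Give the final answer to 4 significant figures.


J = -D * (dC/dx) = D * (C1 - C2) / dx
J = 5.9899e-11 * (2.86 - 2.22) / 3.3e-03
J = 1.162e-08 kg/(m^2*s)


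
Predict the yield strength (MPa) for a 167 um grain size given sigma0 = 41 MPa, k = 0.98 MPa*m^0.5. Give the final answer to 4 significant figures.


sigma_y = sigma0 + k / sqrt(d)
d = 167 um = 1.67e-04 m
sigma_y = 41 + 0.98 / sqrt(1.67e-04)
sigma_y = 116.8 MPa


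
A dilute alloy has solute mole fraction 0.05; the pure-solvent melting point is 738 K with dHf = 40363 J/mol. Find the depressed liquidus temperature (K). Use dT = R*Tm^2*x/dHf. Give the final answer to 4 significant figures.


dT = R*Tm^2*x / dHf
dT = 8.314 * 738^2 * 0.05 / 40363
dT = 5.60931 K
T_new = 738 - 5.60931 = 732.4 K


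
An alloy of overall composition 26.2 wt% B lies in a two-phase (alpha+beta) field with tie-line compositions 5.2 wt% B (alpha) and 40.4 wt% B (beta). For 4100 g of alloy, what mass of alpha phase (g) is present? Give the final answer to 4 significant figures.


f_alpha = (C_beta - C0) / (C_beta - C_alpha)
f_alpha = (40.4 - 26.2) / (40.4 - 5.2) = 0.403409
m_alpha = f_alpha * m_total = 0.403409 * 4100 = 1654 g


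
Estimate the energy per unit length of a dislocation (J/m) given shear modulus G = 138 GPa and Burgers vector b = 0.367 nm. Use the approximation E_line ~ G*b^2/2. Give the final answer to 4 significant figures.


E = G*b^2/2
b = 0.367 nm = 3.67e-10 m
G = 138 GPa = 1.38e+11 Pa
E = 0.5 * 1.38e+11 * (3.67e-10)^2
E = 9.294e-09 J/m


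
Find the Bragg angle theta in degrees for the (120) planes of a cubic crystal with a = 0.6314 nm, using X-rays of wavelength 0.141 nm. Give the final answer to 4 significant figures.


d = a / sqrt(h^2+k^2+l^2)
d = 0.6314 / sqrt(5) = 0.282371 nm
lambda = 2*d*sin(theta)  =>  sin(theta) = lambda / (2*d)
sin(theta) = 0.141 / (2 * 0.282371) = 0.249672
theta = 14.46 deg


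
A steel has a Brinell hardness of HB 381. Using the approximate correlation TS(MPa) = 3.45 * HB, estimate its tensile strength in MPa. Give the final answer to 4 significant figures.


TS (MPa) = 3.45 * HB
TS = 3.45 * 381
TS = 1314 MPa


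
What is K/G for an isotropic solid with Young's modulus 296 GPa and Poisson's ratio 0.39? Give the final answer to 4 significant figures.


G = E / (2*(1+nu))
G = 296 / (2*(1+0.39)) = 106.475 GPa
K = E / (3*(1-2*nu))
K = 296 / (3*(1-2*0.39)) = 448.485 GPa
K/G = 448.485 / 106.475 = 4.212


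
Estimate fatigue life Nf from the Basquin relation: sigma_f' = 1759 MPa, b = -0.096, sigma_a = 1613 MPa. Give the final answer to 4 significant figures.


sigma_a = sigma_f' * (2*Nf)^b
2*Nf = (sigma_a / sigma_f')^(1/b)
2*Nf = (1613 / 1759)^(1/-0.096)
2*Nf = 2.46601
Nf = 1.233 cycles


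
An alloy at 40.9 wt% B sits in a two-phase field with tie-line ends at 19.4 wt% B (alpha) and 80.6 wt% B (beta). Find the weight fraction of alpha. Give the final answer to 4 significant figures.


f_alpha = (C_beta - C0) / (C_beta - C_alpha)
f_alpha = (80.6 - 40.9) / (80.6 - 19.4)
f_alpha = 0.6487


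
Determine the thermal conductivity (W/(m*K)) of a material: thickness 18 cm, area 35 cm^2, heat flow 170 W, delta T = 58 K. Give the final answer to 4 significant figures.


k = Q*L / (A*dT)
L = 0.18 m, A = 3.5e-03 m^2
k = 170 * 0.18 / (3.5e-03 * 58)
k = 150.7 W/(m*K)


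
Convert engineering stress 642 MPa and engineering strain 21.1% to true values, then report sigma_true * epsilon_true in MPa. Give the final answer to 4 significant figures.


sigma_true = sigma_eng * (1 + epsilon_eng)
sigma_true = 642 * (1 + 0.211) = 777.462 MPa
epsilon_true = ln(1 + epsilon_eng)
epsilon_true = ln(1 + 0.211) = 0.191446
sigma_true * epsilon_true = 777.462 * 0.191446 = 148.8 MPa


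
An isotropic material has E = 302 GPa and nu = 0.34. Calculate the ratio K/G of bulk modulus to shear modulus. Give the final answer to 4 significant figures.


G = E / (2*(1+nu))
G = 302 / (2*(1+0.34)) = 112.687 GPa
K = E / (3*(1-2*nu))
K = 302 / (3*(1-2*0.34)) = 314.583 GPa
K/G = 314.583 / 112.687 = 2.792


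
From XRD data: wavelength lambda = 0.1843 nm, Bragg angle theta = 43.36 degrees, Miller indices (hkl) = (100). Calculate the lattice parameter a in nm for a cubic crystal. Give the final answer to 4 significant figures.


d = lambda / (2*sin(theta))
d = 0.1843 / (2*sin(43.36 deg))
d = 0.134216 nm
a = d * sqrt(h^2+k^2+l^2) = 0.134216 * sqrt(1)
a = 0.1342 nm


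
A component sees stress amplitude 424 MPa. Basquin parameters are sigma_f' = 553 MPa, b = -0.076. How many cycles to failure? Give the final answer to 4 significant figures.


sigma_a = sigma_f' * (2*Nf)^b
2*Nf = (sigma_a / sigma_f')^(1/b)
2*Nf = (424 / 553)^(1/-0.076)
2*Nf = 32.9523
Nf = 16.48 cycles


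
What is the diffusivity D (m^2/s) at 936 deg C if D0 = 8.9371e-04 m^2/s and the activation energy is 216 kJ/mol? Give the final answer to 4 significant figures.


D = D0 * exp(-Qd / (R*T))
T = 1209.15 K
D = 8.9371e-04 * exp(-216e3 / (8.314 * 1209.15))
D = 4.167e-13 m^2/s


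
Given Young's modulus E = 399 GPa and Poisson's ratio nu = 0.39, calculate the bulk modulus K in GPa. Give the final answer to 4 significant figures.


K = E / (3*(1-2*nu))
K = 399 / (3*(1-2*0.39))
K = 604.5 GPa


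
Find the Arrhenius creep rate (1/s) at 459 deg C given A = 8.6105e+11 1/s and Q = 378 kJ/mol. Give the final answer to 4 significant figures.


rate = A * exp(-Q / (R*T))
T = 459 + 273.15 = 732.15 K
rate = 8.6105e+11 * exp(-378e3 / (8.314 * 732.15))
rate = 9.246e-16 1/s


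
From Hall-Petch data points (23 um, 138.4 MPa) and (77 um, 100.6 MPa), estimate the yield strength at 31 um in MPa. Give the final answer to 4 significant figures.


sigma_y = sigma0 + k / sqrt(d)
1/sqrt(d1) = 1/sqrt(2.3e-05) = 208.514;  1/sqrt(d2) = 113.961
k = (sigma1 - sigma2) / (1/sqrt(d1) - 1/sqrt(d2)) = (138.4 - 100.6) / (208.514 - 113.961) = 0.399772 MPa*m^0.5
sigma0 = sigma1 - k/sqrt(d1) = 138.4 - 0.399772*208.514 = 55.0417 MPa
sigma_y(d3) = 55.0417 + 0.399772 / sqrt(3.1e-05) = 126.8 MPa


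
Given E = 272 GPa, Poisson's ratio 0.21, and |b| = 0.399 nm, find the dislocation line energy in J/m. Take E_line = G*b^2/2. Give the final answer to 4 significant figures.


Step 1: G = E / (2*(1+nu))
G = 272 / (2*(1+0.21)) = 112.397 GPa = 1.12397e+11 Pa
Step 2: E_line = G*b^2/2
b = 0.399 nm = 3.99e-10 m
E_line = 0.5 * 1.12397e+11 * (3.99e-10)^2 = 8.947e-09 J/m


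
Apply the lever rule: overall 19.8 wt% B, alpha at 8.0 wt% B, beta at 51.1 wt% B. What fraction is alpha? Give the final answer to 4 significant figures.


f_alpha = (C_beta - C0) / (C_beta - C_alpha)
f_alpha = (51.1 - 19.8) / (51.1 - 8.0)
f_alpha = 0.7262


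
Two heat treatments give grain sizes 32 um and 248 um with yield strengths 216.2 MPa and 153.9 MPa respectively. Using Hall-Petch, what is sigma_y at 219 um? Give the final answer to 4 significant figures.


sigma_y = sigma0 + k / sqrt(d)
1/sqrt(d1) = 1/sqrt(3.2e-05) = 176.777;  1/sqrt(d2) = 63.5001
k = (sigma1 - sigma2) / (1/sqrt(d1) - 1/sqrt(d2)) = (216.2 - 153.9) / (176.777 - 63.5001) = 0.549981 MPa*m^0.5
sigma0 = sigma1 - k/sqrt(d1) = 216.2 - 0.549981*176.777 = 118.976 MPa
sigma_y(d3) = 118.976 + 0.549981 / sqrt(2.19e-04) = 156.1 MPa


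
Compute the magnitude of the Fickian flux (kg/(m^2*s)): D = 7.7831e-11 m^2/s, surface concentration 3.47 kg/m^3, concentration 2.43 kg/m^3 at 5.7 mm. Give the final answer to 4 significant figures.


J = -D * (dC/dx) = D * (C1 - C2) / dx
J = 7.7831e-11 * (3.47 - 2.43) / 5.7e-03
J = 1.42e-08 kg/(m^2*s)


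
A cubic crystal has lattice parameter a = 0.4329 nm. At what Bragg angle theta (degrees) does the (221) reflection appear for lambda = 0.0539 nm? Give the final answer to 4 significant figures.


d = a / sqrt(h^2+k^2+l^2)
d = 0.4329 / sqrt(9) = 0.1443 nm
lambda = 2*d*sin(theta)  =>  sin(theta) = lambda / (2*d)
sin(theta) = 0.0539 / (2 * 0.1443) = 0.186764
theta = 10.76 deg


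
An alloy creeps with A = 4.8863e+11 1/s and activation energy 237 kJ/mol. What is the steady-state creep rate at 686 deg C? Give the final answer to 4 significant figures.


rate = A * exp(-Q / (R*T))
T = 686 + 273.15 = 959.15 K
rate = 4.8863e+11 * exp(-237e3 / (8.314 * 959.15))
rate = 0.06049 1/s


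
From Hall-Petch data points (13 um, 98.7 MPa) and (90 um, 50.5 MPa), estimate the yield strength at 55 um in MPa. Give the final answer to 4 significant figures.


sigma_y = sigma0 + k / sqrt(d)
1/sqrt(d1) = 1/sqrt(1.3e-05) = 277.35;  1/sqrt(d2) = 105.409
k = (sigma1 - sigma2) / (1/sqrt(d1) - 1/sqrt(d2)) = (98.7 - 50.5) / (277.35 - 105.409) = 0.280329 MPa*m^0.5
sigma0 = sigma1 - k/sqrt(d1) = 98.7 - 0.280329*277.35 = 20.9507 MPa
sigma_y(d3) = 20.9507 + 0.280329 / sqrt(5.5e-05) = 58.75 MPa


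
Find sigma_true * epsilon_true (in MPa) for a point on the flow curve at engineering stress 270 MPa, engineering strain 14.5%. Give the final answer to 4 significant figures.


sigma_true = sigma_eng * (1 + epsilon_eng)
sigma_true = 270 * (1 + 0.145) = 309.15 MPa
epsilon_true = ln(1 + epsilon_eng)
epsilon_true = ln(1 + 0.145) = 0.135405
sigma_true * epsilon_true = 309.15 * 0.135405 = 41.86 MPa


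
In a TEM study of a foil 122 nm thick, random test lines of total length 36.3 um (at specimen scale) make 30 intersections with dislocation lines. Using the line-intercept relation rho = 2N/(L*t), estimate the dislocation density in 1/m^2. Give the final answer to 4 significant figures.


rho = 2N / (L * t)
L = 36.3 um = 3.63e-05 m, t = 122 nm = 1.22e-07 m
rho = 2 * 30 / (3.63e-05 * 1.22e-07)
rho = 1.355e+13 1/m^2


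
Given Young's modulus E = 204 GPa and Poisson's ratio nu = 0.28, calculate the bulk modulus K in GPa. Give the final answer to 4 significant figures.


K = E / (3*(1-2*nu))
K = 204 / (3*(1-2*0.28))
K = 154.5 GPa


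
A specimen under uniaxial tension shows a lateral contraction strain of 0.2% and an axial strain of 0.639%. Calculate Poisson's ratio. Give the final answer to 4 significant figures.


nu = -epsilon_lat / epsilon_axial
Lateral strain is contraction (negative), so using magnitudes:
nu = 0.2 / 0.639
nu = 0.313


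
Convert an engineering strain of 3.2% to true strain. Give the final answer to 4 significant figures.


epsilon_true = ln(1 + epsilon_eng)
epsilon_true = ln(1 + 0.032)
epsilon_true = 0.0315


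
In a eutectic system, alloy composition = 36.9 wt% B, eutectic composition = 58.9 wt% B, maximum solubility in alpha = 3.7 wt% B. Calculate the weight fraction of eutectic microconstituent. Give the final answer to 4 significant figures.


f_primary = (C_e - C0) / (C_e - C_alpha_max)
f_primary = (58.9 - 36.9) / (58.9 - 3.7)
f_primary = 0.398551
f_eutectic = 1 - 0.398551 = 0.6014


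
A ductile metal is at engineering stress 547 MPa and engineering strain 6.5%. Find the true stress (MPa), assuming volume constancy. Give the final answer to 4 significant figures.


sigma_true = sigma_eng * (1 + epsilon_eng)
sigma_true = 547 * (1 + 0.065)
sigma_true = 582.6 MPa


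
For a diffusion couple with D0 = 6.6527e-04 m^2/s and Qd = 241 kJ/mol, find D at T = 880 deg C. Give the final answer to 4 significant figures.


D = D0 * exp(-Qd / (R*T))
T = 1153.15 K
D = 6.6527e-04 * exp(-241e3 / (8.314 * 1153.15))
D = 8.053e-15 m^2/s


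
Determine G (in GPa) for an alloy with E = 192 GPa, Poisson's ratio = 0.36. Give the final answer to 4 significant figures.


G = E / (2*(1+nu))
G = 192 / (2*(1+0.36))
G = 70.59 GPa


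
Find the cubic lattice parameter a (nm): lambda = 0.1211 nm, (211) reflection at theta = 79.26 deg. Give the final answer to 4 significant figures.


d = lambda / (2*sin(theta))
d = 0.1211 / (2*sin(79.26 deg))
d = 0.0616296 nm
a = d * sqrt(h^2+k^2+l^2) = 0.0616296 * sqrt(6)
a = 0.151 nm


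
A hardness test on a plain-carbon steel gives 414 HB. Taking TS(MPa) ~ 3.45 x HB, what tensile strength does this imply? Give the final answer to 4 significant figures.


TS (MPa) = 3.45 * HB
TS = 3.45 * 414
TS = 1428 MPa


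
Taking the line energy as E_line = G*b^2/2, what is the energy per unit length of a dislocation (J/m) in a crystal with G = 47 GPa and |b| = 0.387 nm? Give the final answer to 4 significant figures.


E = G*b^2/2
b = 0.387 nm = 3.87e-10 m
G = 47 GPa = 4.7e+10 Pa
E = 0.5 * 4.7e+10 * (3.87e-10)^2
E = 3.52e-09 J/m


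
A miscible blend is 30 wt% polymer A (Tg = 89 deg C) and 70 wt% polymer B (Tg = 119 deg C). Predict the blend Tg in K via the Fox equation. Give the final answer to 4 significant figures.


1/Tg = w1/Tg1 + w2/Tg2 (in Kelvin)
Tg1 = 362.15 K, Tg2 = 392.15 K
1/Tg = 0.3/362.15 + 0.7/392.15
Tg = 382.6 K


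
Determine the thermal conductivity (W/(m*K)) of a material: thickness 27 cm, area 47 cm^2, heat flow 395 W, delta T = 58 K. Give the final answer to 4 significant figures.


k = Q*L / (A*dT)
L = 0.27 m, A = 4.7e-03 m^2
k = 395 * 0.27 / (4.7e-03 * 58)
k = 391.2 W/(m*K)


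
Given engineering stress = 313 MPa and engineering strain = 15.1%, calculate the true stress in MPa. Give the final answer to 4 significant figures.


sigma_true = sigma_eng * (1 + epsilon_eng)
sigma_true = 313 * (1 + 0.151)
sigma_true = 360.3 MPa


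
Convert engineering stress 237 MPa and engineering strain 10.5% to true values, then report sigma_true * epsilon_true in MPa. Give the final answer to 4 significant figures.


sigma_true = sigma_eng * (1 + epsilon_eng)
sigma_true = 237 * (1 + 0.105) = 261.885 MPa
epsilon_true = ln(1 + epsilon_eng)
epsilon_true = ln(1 + 0.105) = 0.0998453
sigma_true * epsilon_true = 261.885 * 0.0998453 = 26.15 MPa


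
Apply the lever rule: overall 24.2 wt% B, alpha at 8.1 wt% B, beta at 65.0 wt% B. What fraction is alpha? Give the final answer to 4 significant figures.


f_alpha = (C_beta - C0) / (C_beta - C_alpha)
f_alpha = (65.0 - 24.2) / (65.0 - 8.1)
f_alpha = 0.717


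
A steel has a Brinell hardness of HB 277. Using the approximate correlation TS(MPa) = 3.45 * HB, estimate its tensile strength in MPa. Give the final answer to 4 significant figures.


TS (MPa) = 3.45 * HB
TS = 3.45 * 277
TS = 955.7 MPa


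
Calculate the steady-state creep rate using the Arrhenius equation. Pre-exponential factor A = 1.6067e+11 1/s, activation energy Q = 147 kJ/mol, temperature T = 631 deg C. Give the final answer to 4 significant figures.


rate = A * exp(-Q / (R*T))
T = 631 + 273.15 = 904.15 K
rate = 1.6067e+11 * exp(-147e3 / (8.314 * 904.15))
rate = 516.6 1/s


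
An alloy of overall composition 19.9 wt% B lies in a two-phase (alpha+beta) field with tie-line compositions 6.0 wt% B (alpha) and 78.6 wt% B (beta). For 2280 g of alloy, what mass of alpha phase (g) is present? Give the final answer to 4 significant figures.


f_alpha = (C_beta - C0) / (C_beta - C_alpha)
f_alpha = (78.6 - 19.9) / (78.6 - 6.0) = 0.80854
m_alpha = f_alpha * m_total = 0.80854 * 2280 = 1843 g


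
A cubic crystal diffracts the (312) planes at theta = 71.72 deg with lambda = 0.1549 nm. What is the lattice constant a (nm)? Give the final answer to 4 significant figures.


d = lambda / (2*sin(theta))
d = 0.1549 / (2*sin(71.72 deg))
d = 0.0815662 nm
a = d * sqrt(h^2+k^2+l^2) = 0.0815662 * sqrt(14)
a = 0.3052 nm


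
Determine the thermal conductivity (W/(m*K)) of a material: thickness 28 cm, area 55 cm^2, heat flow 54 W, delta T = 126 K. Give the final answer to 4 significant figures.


k = Q*L / (A*dT)
L = 0.28 m, A = 5.5e-03 m^2
k = 54 * 0.28 / (5.5e-03 * 126)
k = 21.82 W/(m*K)


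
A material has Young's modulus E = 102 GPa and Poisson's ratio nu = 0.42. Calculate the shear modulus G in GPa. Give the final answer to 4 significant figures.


G = E / (2*(1+nu))
G = 102 / (2*(1+0.42))
G = 35.92 GPa


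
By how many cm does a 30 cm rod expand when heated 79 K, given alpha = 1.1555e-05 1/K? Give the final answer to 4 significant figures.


dL = L0 * alpha * dT
dL = 30 * 1.1555e-05 * 79
dL = 0.02739 cm


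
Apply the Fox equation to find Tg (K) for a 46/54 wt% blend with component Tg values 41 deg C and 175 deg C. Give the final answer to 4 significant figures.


1/Tg = w1/Tg1 + w2/Tg2 (in Kelvin)
Tg1 = 314.15 K, Tg2 = 448.15 K
1/Tg = 0.46/314.15 + 0.54/448.15
Tg = 374.6 K


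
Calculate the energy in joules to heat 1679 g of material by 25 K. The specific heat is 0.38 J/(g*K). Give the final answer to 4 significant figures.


Q = m * cp * dT
Q = 1679 * 0.38 * 25
Q = 15950 J


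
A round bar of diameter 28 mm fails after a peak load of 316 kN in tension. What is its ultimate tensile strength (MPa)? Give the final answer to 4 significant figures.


A0 = pi*(d/2)^2 = pi*(28/2)^2 = 615.752 mm^2
UTS = F_max / A0 = 316*1000 / 615.752
UTS = 513.2 MPa


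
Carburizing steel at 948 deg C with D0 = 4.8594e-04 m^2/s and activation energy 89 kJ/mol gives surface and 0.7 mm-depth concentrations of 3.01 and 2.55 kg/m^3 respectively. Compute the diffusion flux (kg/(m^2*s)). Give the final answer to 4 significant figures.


Step 1: D = D0 * exp(-Qd/(R*T))
T = 948 + 273.15 = 1221.15 K
D = 4.8594e-04 * exp(-89e3 / (8.314 * 1221.15)) = 7.57659e-08 m^2/s
Step 2: J = D * (C1 - C2) / dx
J = 7.57659e-08 * (3.01 - 2.55) / 7e-04
J = 4.979e-05 kg/(m^2*s)


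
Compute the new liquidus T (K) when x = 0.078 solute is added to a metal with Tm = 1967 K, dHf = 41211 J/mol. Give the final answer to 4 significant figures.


dT = R*Tm^2*x / dHf
dT = 8.314 * 1967^2 * 0.078 / 41211
dT = 60.8836 K
T_new = 1967 - 60.8836 = 1906 K


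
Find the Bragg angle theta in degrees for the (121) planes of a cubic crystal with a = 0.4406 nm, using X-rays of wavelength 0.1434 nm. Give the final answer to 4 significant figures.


d = a / sqrt(h^2+k^2+l^2)
d = 0.4406 / sqrt(6) = 0.179874 nm
lambda = 2*d*sin(theta)  =>  sin(theta) = lambda / (2*d)
sin(theta) = 0.1434 / (2 * 0.179874) = 0.398612
theta = 23.49 deg


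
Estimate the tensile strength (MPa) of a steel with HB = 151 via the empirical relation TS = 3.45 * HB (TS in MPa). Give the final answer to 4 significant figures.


TS (MPa) = 3.45 * HB
TS = 3.45 * 151
TS = 521 MPa


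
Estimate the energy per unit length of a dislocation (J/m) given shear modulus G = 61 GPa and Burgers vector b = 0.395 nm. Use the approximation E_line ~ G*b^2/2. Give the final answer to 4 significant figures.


E = G*b^2/2
b = 0.395 nm = 3.95e-10 m
G = 61 GPa = 6.1e+10 Pa
E = 0.5 * 6.1e+10 * (3.95e-10)^2
E = 4.759e-09 J/m


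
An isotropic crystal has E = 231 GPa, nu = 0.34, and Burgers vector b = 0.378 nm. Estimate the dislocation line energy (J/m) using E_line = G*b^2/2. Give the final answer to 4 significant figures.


Step 1: G = E / (2*(1+nu))
G = 231 / (2*(1+0.34)) = 86.194 GPa = 8.6194e+10 Pa
Step 2: E_line = G*b^2/2
b = 0.378 nm = 3.78e-10 m
E_line = 0.5 * 8.6194e+10 * (3.78e-10)^2 = 6.158e-09 J/m


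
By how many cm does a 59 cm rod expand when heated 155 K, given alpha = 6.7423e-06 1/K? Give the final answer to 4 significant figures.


dL = L0 * alpha * dT
dL = 59 * 6.7423e-06 * 155
dL = 0.06166 cm


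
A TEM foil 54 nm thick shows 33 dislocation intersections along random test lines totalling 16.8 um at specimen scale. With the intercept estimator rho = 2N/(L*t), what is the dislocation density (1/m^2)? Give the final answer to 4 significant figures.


rho = 2N / (L * t)
L = 16.8 um = 1.68e-05 m, t = 54 nm = 5.4e-08 m
rho = 2 * 33 / (1.68e-05 * 5.4e-08)
rho = 7.275e+13 1/m^2


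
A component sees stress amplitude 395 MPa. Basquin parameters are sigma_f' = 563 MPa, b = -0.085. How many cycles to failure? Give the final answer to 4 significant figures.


sigma_a = sigma_f' * (2*Nf)^b
2*Nf = (sigma_a / sigma_f')^(1/b)
2*Nf = (395 / 563)^(1/-0.085)
2*Nf = 64.6727
Nf = 32.34 cycles


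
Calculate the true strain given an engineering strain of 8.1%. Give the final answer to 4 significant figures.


epsilon_true = ln(1 + epsilon_eng)
epsilon_true = ln(1 + 0.081)
epsilon_true = 0.07789


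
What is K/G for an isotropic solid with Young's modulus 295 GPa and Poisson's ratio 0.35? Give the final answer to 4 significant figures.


G = E / (2*(1+nu))
G = 295 / (2*(1+0.35)) = 109.259 GPa
K = E / (3*(1-2*nu))
K = 295 / (3*(1-2*0.35)) = 327.778 GPa
K/G = 327.778 / 109.259 = 3


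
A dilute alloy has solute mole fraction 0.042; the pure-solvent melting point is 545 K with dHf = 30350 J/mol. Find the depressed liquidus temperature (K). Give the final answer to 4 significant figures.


dT = R*Tm^2*x / dHf
dT = 8.314 * 545^2 * 0.042 / 30350
dT = 3.41738 K
T_new = 545 - 3.41738 = 541.6 K


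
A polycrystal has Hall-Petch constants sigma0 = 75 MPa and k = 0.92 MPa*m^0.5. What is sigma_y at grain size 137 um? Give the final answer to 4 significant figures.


sigma_y = sigma0 + k / sqrt(d)
d = 137 um = 1.37e-04 m
sigma_y = 75 + 0.92 / sqrt(1.37e-04)
sigma_y = 153.6 MPa


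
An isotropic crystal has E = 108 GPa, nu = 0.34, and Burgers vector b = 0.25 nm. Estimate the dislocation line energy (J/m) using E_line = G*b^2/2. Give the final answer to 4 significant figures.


Step 1: G = E / (2*(1+nu))
G = 108 / (2*(1+0.34)) = 40.2985 GPa = 4.02985e+10 Pa
Step 2: E_line = G*b^2/2
b = 0.25 nm = 2.5e-10 m
E_line = 0.5 * 4.02985e+10 * (2.5e-10)^2 = 1.259e-09 J/m


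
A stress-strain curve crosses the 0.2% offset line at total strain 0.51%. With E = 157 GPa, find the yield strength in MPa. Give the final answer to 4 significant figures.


Offset strain = 0.002
Elastic strain at yield = total_strain - offset = 5.1e-03 - 0.002 = 3.1e-03
sigma_y = E * elastic_strain = 157000 * 3.1e-03
sigma_y = 486.7 MPa


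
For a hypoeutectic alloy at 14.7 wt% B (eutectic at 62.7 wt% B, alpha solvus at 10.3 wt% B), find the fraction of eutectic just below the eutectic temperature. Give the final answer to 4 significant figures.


f_primary = (C_e - C0) / (C_e - C_alpha_max)
f_primary = (62.7 - 14.7) / (62.7 - 10.3)
f_primary = 0.916031
f_eutectic = 1 - 0.916031 = 0.08397


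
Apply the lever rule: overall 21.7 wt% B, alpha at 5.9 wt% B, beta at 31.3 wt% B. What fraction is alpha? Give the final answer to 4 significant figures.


f_alpha = (C_beta - C0) / (C_beta - C_alpha)
f_alpha = (31.3 - 21.7) / (31.3 - 5.9)
f_alpha = 0.378


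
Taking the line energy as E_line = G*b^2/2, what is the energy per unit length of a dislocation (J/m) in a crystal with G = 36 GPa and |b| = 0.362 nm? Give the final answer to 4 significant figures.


E = G*b^2/2
b = 0.362 nm = 3.62e-10 m
G = 36 GPa = 3.6e+10 Pa
E = 0.5 * 3.6e+10 * (3.62e-10)^2
E = 2.359e-09 J/m


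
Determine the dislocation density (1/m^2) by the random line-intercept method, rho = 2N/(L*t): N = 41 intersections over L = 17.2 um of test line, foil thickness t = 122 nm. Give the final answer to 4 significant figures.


rho = 2N / (L * t)
L = 17.2 um = 1.72e-05 m, t = 122 nm = 1.22e-07 m
rho = 2 * 41 / (1.72e-05 * 1.22e-07)
rho = 3.908e+13 1/m^2


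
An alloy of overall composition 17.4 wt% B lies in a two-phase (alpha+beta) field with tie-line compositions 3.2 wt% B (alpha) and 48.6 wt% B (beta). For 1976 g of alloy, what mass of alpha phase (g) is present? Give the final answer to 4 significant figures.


f_alpha = (C_beta - C0) / (C_beta - C_alpha)
f_alpha = (48.6 - 17.4) / (48.6 - 3.2) = 0.687225
m_alpha = f_alpha * m_total = 0.687225 * 1976 = 1358 g


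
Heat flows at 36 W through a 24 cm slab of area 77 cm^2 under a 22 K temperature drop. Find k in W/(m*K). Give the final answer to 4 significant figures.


k = Q*L / (A*dT)
L = 0.24 m, A = 7.7e-03 m^2
k = 36 * 0.24 / (7.7e-03 * 22)
k = 51 W/(m*K)


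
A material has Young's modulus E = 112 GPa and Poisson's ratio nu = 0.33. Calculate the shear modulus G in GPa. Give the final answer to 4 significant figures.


G = E / (2*(1+nu))
G = 112 / (2*(1+0.33))
G = 42.11 GPa


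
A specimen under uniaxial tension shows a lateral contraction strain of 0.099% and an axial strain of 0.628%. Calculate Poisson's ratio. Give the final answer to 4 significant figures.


nu = -epsilon_lat / epsilon_axial
Lateral strain is contraction (negative), so using magnitudes:
nu = 0.099 / 0.628
nu = 0.1576


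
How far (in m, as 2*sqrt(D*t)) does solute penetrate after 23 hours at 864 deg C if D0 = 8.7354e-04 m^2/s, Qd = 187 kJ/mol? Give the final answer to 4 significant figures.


Step 1: D = D0 * exp(-Qd/(R*T))
T = 1137.15 K
D = 8.7354e-04 * exp(-187e3 / (8.314 * 1137.15)) = 2.24483e-12 m^2/s
Step 2: L = 2*sqrt(D*t)
t = 23 h = 82800 s
L = 2*sqrt(2.24483e-12 * 82800) = 8.623e-04 m


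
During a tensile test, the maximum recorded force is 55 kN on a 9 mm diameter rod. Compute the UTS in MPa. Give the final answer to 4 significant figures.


A0 = pi*(d/2)^2 = pi*(9/2)^2 = 63.6173 mm^2
UTS = F_max / A0 = 55*1000 / 63.6173
UTS = 864.5 MPa


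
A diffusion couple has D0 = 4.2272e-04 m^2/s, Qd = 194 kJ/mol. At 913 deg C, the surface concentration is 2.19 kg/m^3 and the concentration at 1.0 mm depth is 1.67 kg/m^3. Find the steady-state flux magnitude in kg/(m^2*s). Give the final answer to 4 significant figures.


Step 1: D = D0 * exp(-Qd/(R*T))
T = 913 + 273.15 = 1186.15 K
D = 4.2272e-04 * exp(-194e3 / (8.314 * 1186.15)) = 1.20932e-12 m^2/s
Step 2: J = D * (C1 - C2) / dx
J = 1.20932e-12 * (2.19 - 1.67) / 1e-03
J = 6.288e-10 kg/(m^2*s)


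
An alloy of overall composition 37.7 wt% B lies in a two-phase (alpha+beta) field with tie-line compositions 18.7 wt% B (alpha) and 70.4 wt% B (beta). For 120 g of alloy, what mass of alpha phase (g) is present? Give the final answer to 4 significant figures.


f_alpha = (C_beta - C0) / (C_beta - C_alpha)
f_alpha = (70.4 - 37.7) / (70.4 - 18.7) = 0.632495
m_alpha = f_alpha * m_total = 0.632495 * 120 = 75.9 g


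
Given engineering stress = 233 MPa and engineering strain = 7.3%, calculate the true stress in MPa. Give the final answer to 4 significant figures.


sigma_true = sigma_eng * (1 + epsilon_eng)
sigma_true = 233 * (1 + 0.073)
sigma_true = 250 MPa
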